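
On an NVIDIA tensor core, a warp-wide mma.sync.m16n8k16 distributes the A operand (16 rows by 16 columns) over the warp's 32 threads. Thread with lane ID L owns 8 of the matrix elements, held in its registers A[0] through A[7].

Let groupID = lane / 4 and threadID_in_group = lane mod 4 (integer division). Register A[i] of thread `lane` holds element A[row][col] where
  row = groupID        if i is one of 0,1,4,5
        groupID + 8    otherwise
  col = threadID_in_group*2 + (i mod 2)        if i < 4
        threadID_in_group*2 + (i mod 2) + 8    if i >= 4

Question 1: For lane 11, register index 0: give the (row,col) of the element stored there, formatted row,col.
2,6

lane 11->11/4=2, 11 mod 4=3
i=0  r:2+0->2  c:2·3+0+0->6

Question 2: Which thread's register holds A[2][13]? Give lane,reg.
r:2=>grp=2,rB=0  c:13=>cB=1,tig=2,lo=1
L=2*4+2=10  i=1*4+0*2+1=5

10,5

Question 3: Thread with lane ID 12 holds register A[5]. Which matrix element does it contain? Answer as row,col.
3,9

L=12->gid=12>>2=3, tid=12&3=0
[5]->row 3+0=3  col 0·2+1+8=9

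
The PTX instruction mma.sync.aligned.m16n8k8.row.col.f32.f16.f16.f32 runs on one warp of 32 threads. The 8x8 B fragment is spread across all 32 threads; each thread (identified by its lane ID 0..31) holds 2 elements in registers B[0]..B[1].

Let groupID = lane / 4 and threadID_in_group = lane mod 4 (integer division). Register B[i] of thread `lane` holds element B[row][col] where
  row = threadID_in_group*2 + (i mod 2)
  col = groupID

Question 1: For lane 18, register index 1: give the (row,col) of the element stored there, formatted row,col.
lane 18→18/4=4, 18 mod 4=2
i=1  r:2·2+1→5  c:4

5,4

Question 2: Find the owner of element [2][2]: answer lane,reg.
9,0

c: 2->gid=2  r: 2->tid=1,i&1=0
L=2*4+1=9  i=0=0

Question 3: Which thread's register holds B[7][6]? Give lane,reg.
c=6->g=6  r=7->t=3,b0=1
L=6*4+3=27  i=1=1

27,1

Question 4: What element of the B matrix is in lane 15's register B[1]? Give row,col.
7,3

L=15=>grp=15>>2=3, tig=15&3=3
[1]=>row 3·2+1=7  col grp=3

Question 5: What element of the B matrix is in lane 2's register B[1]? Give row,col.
5,0

L=2->g=2>>2=0, t=2&3=2
[1]->row 2·2+1=5  col g=0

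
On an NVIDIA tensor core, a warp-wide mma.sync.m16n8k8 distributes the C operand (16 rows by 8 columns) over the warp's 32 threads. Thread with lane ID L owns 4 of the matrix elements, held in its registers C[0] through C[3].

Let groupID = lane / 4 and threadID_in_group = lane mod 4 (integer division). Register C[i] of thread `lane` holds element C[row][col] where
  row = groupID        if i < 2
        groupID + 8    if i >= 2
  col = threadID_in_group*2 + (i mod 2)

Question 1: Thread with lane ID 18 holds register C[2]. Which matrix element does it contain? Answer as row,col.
lane 18: g=4 (18/4), t=2 (18%4)
i=2: r=4+8=12, c=2*2+0=4

12,4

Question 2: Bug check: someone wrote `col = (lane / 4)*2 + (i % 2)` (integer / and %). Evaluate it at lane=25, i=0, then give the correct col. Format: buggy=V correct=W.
buggy=12 correct=2

`(lane / 4)*2 + (i % 2)`[25,0]->12
lane 25->25/4=6, 25 mod 4=1
i=0  r:6+0->6  c:2·1+0->2
col: 12 vs 2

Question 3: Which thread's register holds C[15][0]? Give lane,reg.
28,2

r: 15->gid=7,r8=1  c: 0->tid=0,i&1=0
L=7*4+0=28  i=1*2+0=2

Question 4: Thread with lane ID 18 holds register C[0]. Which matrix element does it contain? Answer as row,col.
4,4

lane 18=>18/4=4, 18 mod 4=2
i=0  r:4+0=>4  c:2·2+0=>4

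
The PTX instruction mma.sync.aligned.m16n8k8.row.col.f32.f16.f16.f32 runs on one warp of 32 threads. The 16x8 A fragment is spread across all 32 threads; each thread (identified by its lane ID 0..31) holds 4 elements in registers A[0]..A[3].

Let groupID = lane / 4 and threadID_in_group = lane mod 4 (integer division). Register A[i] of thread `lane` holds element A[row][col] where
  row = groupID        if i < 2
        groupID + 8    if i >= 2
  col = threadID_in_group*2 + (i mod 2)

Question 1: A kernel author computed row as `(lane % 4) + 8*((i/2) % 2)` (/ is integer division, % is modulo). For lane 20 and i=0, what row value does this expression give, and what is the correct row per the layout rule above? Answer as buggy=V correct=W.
buggy=0 correct=5

`(lane % 4) + 8*((i/2) % 2)`[20,0]→0
L=20→G=20>>2=5, T=20&3=0
[0]→row 5+0=5  col 0·2+0=0
row: 0 vs 5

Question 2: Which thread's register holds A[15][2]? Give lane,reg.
29,2

r: 15->gid=7,r8=1  c: 2->tid=1,i&1=0
L=7*4+1=29  i=1*2+0=2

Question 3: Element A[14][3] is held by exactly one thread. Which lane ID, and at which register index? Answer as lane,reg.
25,3

r=14⇒gr=6,Rb=1  c=3⇒th=1,odd=1
L=6*4+1=25  i=1*2+1=3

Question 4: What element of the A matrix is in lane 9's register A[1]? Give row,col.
lane 9: G=2 (9/4), T=1 (9%4)
i=1: r=2+0=2, c=1*2+1=3

2,3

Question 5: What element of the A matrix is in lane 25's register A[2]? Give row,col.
25: gr=6,th=1
[2] (6+8,1*2+0) = (14,2)

14,2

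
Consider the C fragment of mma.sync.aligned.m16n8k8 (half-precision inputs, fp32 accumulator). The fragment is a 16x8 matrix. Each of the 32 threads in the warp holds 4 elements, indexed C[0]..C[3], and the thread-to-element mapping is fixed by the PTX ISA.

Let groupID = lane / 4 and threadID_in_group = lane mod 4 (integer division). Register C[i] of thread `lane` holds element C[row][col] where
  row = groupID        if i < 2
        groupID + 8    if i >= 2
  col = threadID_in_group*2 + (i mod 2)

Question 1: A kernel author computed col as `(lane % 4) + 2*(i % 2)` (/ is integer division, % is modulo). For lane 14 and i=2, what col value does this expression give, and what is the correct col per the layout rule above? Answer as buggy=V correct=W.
`(lane % 4) + 2*(i % 2)`[14,2]->2
14: g=3,t=2
[2] (3+8,2*2+0) = (11,4)
col: 2 vs 4

buggy=2 correct=4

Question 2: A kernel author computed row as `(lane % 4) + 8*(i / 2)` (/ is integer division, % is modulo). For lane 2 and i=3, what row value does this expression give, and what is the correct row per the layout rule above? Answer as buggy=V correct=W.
`(lane % 4) + 8*(i / 2)`[2,3]->10
2: gid=0,tid=2
[3] (0+8,2*2+1) = (8,5)
row: 10 vs 8

buggy=10 correct=8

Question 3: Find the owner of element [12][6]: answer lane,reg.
19,2

r=12->g=4,rb=1  c=6->t=3,b0=0
L=4*4+3=19  i=1*2+0=2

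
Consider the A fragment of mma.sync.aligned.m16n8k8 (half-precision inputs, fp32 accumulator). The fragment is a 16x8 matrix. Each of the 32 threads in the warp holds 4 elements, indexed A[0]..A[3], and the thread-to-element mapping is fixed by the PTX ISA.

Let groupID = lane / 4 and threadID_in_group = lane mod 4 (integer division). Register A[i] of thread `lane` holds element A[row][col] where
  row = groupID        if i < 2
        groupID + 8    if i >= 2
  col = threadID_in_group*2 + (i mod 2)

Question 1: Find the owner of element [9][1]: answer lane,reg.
4,3

r=9->g=1,rb=1  c=1->t=0,b0=1
L=1*4+0=4  i=1*2+1=3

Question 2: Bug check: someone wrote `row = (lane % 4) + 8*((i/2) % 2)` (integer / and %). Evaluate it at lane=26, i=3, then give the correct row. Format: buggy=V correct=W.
buggy=10 correct=14

`(lane % 4) + 8*((i/2) % 2)`[26,3]->10
26: g=6,t=2
[3] (6+8,2*2+1) = (14,5)
row: 10 vs 14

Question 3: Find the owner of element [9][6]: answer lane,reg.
7,2

r=9->g=1,rb=1  c=6->t=3,b0=0
L=1*4+3=7  i=1*2+0=2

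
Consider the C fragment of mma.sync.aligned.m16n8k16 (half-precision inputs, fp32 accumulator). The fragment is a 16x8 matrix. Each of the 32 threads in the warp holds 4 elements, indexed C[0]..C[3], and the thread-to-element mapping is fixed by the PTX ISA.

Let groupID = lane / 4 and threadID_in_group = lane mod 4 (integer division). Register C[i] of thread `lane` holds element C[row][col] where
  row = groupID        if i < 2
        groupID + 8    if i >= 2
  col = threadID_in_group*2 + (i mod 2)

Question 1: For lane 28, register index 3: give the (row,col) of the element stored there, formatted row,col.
15,1

L=28->gid=28>>2=7, tid=28&3=0
[3]->row 7+8=15  col 0·2+1=1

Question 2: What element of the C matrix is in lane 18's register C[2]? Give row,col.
lane 18→18/4=4, 18 mod 4=2
i=2  r:4+8→12  c:2·2+0→4

12,4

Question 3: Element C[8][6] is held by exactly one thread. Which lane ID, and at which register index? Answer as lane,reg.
3,2

r: 8->gid=0,r8=1  c: 6->tid=3,i&1=0
L=0*4+3=3  i=1*2+0=2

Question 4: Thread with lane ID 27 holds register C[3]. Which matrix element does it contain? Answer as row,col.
14,7

lane 27=>27/4=6, 27 mod 4=3
i=3  r:6+8=>14  c:2·3+1=>7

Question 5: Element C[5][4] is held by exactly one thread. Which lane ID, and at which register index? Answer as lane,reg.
22,0

r=5→G=5,rhi=0  c=4→T=2,p=0
L=5*4+2=22  i=0*2+0=0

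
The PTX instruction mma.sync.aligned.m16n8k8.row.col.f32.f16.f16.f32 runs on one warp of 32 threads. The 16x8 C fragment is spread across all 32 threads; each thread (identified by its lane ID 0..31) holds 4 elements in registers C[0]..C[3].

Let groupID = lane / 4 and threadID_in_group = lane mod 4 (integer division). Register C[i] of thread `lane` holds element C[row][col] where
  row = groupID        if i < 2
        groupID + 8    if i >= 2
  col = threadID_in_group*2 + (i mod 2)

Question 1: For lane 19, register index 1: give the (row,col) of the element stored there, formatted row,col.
19: g=4,t=3
[1] (4+0,3*2+1) = (4,7)

4,7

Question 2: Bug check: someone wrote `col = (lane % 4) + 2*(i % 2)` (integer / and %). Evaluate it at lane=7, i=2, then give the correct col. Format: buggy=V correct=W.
`(lane % 4) + 2*(i % 2)`[7,2]->3
L=7->g=7>>2=1, t=7&3=3
[2]->row 1+8=9  col 3·2+0=6
col: 3 vs 6

buggy=3 correct=6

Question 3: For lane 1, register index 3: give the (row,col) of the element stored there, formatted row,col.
lane 1->1/4=0, 1 mod 4=1
i=3  r:0+8->8  c:2·1+1->3

8,3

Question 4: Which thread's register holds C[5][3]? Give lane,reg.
r:5=>grp=5,rB=0  c:3=>tig=1,lo=1
L=5*4+1=21  i=0*2+1=1

21,1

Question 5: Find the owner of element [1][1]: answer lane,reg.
r: 1->gid=1,r8=0  c: 1->tid=0,i&1=1
L=1*4+0=4  i=0*2+1=1

4,1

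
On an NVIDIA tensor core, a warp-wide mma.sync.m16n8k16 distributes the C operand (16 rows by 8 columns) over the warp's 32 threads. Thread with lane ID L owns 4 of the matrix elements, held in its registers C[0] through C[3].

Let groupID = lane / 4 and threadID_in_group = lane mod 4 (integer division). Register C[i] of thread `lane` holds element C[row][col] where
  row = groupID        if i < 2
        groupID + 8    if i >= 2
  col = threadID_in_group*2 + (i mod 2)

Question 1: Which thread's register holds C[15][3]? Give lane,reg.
29,3

r=15->g=7,rb=1  c=3->t=1,b0=1
L=7*4+1=29  i=1*2+1=3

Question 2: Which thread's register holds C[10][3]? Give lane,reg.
r=10→G=2,rhi=1  c=3→T=1,p=1
L=2*4+1=9  i=1*2+1=3

9,3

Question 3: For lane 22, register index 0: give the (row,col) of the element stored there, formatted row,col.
lane 22: gid=5 (22/4), tid=2 (22%4)
i=0: r=5+0=5, c=2*2+0=4

5,4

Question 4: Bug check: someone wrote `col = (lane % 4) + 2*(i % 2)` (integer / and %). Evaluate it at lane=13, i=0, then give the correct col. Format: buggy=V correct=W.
buggy=1 correct=2

`(lane % 4) + 2*(i % 2)`[13,0]=>1
lane 13=>13/4=3, 13 mod 4=1
i=0  r:3+0=>3  c:2·1+0=>2
col: 1 vs 2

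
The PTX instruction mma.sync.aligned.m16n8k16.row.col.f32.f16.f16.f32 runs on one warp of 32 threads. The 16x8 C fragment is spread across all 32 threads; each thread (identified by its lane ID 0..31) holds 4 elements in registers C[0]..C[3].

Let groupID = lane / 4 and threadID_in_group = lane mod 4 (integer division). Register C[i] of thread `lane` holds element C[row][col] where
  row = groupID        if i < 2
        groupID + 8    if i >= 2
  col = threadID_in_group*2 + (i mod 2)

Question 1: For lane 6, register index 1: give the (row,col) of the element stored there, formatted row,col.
L=6->gid=6>>2=1, tid=6&3=2
[1]->row 1+0=1  col 2·2+1=5

1,5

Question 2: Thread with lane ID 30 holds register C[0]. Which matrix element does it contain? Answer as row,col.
lane 30->30/4=7, 30 mod 4=2
i=0  r:7+0->7  c:2·2+0->4

7,4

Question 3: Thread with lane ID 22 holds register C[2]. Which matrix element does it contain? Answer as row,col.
L=22->g=22>>2=5, t=22&3=2
[2]->row 5+8=13  col 2·2+0=4

13,4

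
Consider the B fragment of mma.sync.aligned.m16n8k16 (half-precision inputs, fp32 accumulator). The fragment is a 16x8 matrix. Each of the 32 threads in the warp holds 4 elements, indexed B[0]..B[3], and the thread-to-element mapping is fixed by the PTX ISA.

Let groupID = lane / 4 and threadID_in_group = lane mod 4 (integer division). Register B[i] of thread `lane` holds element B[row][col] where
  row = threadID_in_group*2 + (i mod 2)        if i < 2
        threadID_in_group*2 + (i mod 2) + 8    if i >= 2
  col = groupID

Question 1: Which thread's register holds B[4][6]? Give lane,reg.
26,0

c: 6->gid=6  r: 4->r8=0,tid=2,i&1=0
L=6*4+2=26  i=0*2+0=0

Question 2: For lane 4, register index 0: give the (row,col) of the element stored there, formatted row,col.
0,1

lane 4→4/4=1, 4 mod 4=0
i=0  r:2·0+0+0→0  c:1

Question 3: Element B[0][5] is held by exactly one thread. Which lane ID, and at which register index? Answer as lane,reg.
20,0

c=5→G=5  r=0→rhi=0,T=0,p=0
L=5*4+0=20  i=0*2+0=0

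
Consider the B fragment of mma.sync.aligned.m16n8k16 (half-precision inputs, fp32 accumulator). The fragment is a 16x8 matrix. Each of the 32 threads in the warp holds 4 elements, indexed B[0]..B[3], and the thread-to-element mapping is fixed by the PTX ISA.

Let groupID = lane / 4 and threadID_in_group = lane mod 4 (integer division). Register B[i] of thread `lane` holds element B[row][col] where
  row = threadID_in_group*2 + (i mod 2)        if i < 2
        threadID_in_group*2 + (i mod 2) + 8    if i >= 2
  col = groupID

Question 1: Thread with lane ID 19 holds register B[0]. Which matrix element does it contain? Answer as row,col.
6,4

L=19→G=19>>2=4, T=19&3=3
[0]→row 3·2+0+0=6  col G=4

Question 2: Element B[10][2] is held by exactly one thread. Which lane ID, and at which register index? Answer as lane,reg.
9,2

c=2→G=2  r=10→rhi=1,T=1,p=0
L=2*4+1=9  i=1*2+0=2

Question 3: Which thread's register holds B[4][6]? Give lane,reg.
c=6→G=6  r=4→rhi=0,T=2,p=0
L=6*4+2=26  i=0*2+0=0

26,0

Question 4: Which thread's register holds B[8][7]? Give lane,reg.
c=7→G=7  r=8→rhi=1,T=0,p=0
L=7*4+0=28  i=1*2+0=2

28,2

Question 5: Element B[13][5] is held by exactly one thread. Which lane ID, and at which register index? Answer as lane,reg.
c: 5->gid=5  r: 13->r8=1,tid=2,i&1=1
L=5*4+2=22  i=1*2+1=3

22,3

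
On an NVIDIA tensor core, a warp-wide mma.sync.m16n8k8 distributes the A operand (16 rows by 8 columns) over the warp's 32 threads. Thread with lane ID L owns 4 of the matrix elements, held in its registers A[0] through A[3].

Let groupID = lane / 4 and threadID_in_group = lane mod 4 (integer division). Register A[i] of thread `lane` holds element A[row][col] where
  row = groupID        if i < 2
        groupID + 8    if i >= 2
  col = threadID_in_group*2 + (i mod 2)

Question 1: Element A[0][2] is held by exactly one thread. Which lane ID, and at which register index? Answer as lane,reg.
r=0->g=0,rb=0  c=2->t=1,b0=0
L=0*4+1=1  i=0*2+0=0

1,0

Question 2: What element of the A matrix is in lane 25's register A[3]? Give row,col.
14,3

lane 25->25/4=6, 25 mod 4=1
i=3  r:6+8->14  c:2·1+1->3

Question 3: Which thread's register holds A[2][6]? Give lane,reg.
11,0

r=2⇒gr=2,Rb=0  c=6⇒th=3,odd=0
L=2*4+3=11  i=0*2+0=0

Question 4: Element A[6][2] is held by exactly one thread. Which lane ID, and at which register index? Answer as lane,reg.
25,0

r=6⇒gr=6,Rb=0  c=2⇒th=1,odd=0
L=6*4+1=25  i=0*2+0=0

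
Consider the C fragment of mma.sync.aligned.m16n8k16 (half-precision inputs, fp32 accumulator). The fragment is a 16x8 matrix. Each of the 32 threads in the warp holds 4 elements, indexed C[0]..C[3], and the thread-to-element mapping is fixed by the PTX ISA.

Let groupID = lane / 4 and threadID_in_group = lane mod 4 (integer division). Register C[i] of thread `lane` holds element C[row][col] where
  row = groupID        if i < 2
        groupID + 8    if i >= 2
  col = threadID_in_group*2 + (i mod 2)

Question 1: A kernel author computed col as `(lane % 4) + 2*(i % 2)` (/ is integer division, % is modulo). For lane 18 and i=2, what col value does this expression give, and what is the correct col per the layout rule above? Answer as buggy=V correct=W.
buggy=2 correct=4

`(lane % 4) + 2*(i % 2)`[18,2]->2
lane 18->18/4=4, 18 mod 4=2
i=2  r:4+8->12  c:2·2+0->4
col: 2 vs 4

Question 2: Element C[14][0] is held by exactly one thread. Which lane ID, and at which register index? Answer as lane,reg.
r: 14->gid=6,r8=1  c: 0->tid=0,i&1=0
L=6*4+0=24  i=1*2+0=2

24,2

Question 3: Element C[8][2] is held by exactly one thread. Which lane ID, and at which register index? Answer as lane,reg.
r=8→G=0,rhi=1  c=2→T=1,p=0
L=0*4+1=1  i=1*2+0=2

1,2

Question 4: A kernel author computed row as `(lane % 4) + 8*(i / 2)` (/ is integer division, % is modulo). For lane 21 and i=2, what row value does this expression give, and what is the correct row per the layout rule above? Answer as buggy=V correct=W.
`(lane % 4) + 8*(i / 2)`[21,2]→9
L=21→G=21>>2=5, T=21&3=1
[2]→row 5+8=13  col 1·2+0=2
row: 9 vs 13

buggy=9 correct=13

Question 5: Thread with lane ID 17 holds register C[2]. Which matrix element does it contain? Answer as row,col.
12,2

17: gid=4,tid=1
[2] (4+8,1*2+0) = (12,2)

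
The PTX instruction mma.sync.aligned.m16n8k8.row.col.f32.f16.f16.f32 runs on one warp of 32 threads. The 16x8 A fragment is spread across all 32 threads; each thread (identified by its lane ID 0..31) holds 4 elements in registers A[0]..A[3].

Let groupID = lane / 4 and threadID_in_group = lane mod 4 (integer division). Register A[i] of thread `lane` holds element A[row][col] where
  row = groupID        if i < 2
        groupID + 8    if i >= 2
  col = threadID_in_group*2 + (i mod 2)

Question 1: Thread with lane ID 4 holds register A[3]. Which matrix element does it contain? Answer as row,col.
lane 4->4/4=1, 4 mod 4=0
i=3  r:1+8->9  c:2·0+1->1

9,1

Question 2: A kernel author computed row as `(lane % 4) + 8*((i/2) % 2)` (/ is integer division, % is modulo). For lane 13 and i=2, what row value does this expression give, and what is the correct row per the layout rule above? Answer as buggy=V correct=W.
`(lane % 4) + 8*((i/2) % 2)`[13,2]->9
L=13->gid=13>>2=3, tid=13&3=1
[2]->row 3+8=11  col 1·2+0=2
row: 9 vs 11

buggy=9 correct=11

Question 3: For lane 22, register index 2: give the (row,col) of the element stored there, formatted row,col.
13,4

lane 22->22/4=5, 22 mod 4=2
i=2  r:5+8->13  c:2·2+0->4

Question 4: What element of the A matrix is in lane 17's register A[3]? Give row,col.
12,3

L=17→G=17>>2=4, T=17&3=1
[3]→row 4+8=12  col 1·2+1=3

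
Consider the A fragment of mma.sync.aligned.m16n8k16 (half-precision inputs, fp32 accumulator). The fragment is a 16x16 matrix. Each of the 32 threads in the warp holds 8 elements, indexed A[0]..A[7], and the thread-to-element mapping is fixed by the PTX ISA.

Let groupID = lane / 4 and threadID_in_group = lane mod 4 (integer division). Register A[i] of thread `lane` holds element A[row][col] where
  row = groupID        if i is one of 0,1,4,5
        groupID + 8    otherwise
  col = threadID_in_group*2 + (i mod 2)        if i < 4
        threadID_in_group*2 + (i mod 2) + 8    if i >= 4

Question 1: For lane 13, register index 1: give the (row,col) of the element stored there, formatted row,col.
3,3

L=13⇒gr=13>>2=3, th=13&3=1
[1]⇒row 3+0=3  col 1·2+1+0=3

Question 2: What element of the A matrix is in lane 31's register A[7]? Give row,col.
31: g=7,t=3
[7] (7+8,3*2+1+8) = (15,15)

15,15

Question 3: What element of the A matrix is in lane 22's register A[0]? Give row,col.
lane 22=>22/4=5, 22 mod 4=2
i=0  r:5+0=>5  c:2·2+0+0=>4

5,4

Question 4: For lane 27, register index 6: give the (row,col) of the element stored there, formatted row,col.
14,14

lane 27→27/4=6, 27 mod 4=3
i=6  r:6+8→14  c:2·3+0+8→14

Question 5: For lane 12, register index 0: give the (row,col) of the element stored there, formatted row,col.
12: G=3,T=0
[0] (3+0,0*2+0+0) = (3,0)

3,0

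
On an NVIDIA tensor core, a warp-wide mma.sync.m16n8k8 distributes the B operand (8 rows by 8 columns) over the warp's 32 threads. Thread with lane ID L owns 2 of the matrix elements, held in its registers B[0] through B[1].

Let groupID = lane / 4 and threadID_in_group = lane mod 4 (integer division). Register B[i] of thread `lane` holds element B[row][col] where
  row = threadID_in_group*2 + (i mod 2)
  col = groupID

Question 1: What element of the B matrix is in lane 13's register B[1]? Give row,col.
13: g=3,t=1
[1] (1*2+1,3) = (3,3)

3,3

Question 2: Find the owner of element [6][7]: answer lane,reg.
31,0

c=7->g=7  r=6->t=3,b0=0
L=7*4+3=31  i=0=0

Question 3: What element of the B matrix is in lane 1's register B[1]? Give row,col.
lane 1⇒1/4=0, 1 mod 4=1
i=1  r:2·1+1⇒3  c:0

3,0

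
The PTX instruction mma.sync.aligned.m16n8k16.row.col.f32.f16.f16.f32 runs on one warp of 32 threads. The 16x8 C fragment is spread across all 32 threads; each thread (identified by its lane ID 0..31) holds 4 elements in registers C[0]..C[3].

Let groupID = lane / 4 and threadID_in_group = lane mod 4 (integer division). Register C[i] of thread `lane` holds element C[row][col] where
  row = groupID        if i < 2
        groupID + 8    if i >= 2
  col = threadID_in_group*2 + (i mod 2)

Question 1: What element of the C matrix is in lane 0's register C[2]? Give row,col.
0: gid=0,tid=0
[2] (0+8,0*2+0) = (8,0)

8,0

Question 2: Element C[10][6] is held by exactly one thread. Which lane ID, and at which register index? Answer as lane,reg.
11,2

r:10=>grp=2,rB=1  c:6=>tig=3,lo=0
L=2*4+3=11  i=1*2+0=2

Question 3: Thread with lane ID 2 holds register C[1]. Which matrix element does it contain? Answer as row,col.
0,5

L=2->gid=2>>2=0, tid=2&3=2
[1]->row 0+0=0  col 2·2+1=5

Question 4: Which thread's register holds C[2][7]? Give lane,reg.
11,1

r=2⇒gr=2,Rb=0  c=7⇒th=3,odd=1
L=2*4+3=11  i=0*2+1=1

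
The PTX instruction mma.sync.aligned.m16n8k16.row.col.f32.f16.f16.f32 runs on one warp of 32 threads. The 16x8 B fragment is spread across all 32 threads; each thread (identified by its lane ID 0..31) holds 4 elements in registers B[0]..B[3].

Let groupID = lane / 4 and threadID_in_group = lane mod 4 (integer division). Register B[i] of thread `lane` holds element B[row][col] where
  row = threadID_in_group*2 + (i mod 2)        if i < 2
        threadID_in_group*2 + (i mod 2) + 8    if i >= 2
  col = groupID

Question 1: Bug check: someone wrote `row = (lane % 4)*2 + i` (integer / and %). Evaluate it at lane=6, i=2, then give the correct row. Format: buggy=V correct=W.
buggy=6 correct=12

`(lane % 4)*2 + i`[6,2]=>6
lane 6: grp=1 (6/4), tig=2 (6%4)
i=2: r=2*2+0+8=12, c=grp=1
row: 6 vs 12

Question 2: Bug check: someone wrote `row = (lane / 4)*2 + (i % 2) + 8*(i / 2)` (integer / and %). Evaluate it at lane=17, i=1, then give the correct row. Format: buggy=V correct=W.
buggy=9 correct=3

`(lane / 4)*2 + (i % 2) + 8*(i / 2)`[17,1]->9
17: gid=4,tid=1
[1] (1*2+1+0,4) = (3,4)
row: 9 vs 3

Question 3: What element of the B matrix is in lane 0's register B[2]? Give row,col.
8,0

lane 0→0/4=0, 0 mod 4=0
i=2  r:2·0+0+8→8  c:0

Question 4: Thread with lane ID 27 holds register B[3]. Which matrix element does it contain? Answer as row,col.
15,6

L=27->gid=27>>2=6, tid=27&3=3
[3]->row 3·2+1+8=15  col gid=6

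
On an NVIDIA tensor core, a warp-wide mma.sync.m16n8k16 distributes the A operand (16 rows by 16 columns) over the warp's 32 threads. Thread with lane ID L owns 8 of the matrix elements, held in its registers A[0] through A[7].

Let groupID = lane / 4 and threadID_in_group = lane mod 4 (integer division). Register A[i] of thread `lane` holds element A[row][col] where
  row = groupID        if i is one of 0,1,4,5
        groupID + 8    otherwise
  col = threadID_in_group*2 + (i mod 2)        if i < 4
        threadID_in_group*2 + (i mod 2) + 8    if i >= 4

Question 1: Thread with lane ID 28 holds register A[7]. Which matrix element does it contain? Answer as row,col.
lane 28=>28/4=7, 28 mod 4=0
i=7  r:7+8=>15  c:2·0+1+8=>9

15,9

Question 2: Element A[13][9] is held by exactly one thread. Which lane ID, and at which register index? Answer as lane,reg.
20,7

r=13⇒gr=5,Rb=1  c=9⇒Cb=1,th=0,odd=1
L=5*4+0=20  i=1*4+1*2+1=7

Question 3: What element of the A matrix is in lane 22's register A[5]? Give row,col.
5,13

22: g=5,t=2
[5] (5+0,2*2+1+8) = (5,13)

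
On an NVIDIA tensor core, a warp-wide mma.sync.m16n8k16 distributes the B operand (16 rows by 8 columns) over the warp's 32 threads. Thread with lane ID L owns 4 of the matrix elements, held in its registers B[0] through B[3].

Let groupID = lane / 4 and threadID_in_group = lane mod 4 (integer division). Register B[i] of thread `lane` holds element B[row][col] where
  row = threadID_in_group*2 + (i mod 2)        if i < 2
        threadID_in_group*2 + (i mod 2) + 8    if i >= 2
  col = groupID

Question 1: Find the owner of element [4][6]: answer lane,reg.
26,0

c=6→G=6  r=4→rhi=0,T=2,p=0
L=6*4+2=26  i=0*2+0=0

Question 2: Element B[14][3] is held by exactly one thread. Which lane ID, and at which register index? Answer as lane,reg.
15,2

c=3⇒gr=3  r=14⇒Rb=1,th=3,odd=0
L=3*4+3=15  i=1*2+0=2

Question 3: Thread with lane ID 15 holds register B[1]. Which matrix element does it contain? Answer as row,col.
lane 15→15/4=3, 15 mod 4=3
i=1  r:2·3+1+0→7  c:3

7,3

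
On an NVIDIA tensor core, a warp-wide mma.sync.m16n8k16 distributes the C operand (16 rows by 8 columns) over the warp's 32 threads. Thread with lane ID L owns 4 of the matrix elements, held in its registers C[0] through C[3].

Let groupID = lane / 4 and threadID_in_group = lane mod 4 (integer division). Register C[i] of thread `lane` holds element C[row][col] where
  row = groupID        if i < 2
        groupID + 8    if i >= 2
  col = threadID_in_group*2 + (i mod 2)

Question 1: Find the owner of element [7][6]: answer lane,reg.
r: 7->gid=7,r8=0  c: 6->tid=3,i&1=0
L=7*4+3=31  i=0*2+0=0

31,0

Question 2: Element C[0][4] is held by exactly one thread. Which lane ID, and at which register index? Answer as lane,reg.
2,0

r=0→G=0,rhi=0  c=4→T=2,p=0
L=0*4+2=2  i=0*2+0=0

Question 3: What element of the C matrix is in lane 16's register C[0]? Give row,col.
4,0

lane 16: g=4 (16/4), t=0 (16%4)
i=0: r=4+0=4, c=0*2+0=0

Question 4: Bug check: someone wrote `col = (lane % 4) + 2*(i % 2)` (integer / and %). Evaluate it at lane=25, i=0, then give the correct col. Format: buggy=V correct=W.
buggy=1 correct=2

`(lane % 4) + 2*(i % 2)`[25,0]->1
lane 25->25/4=6, 25 mod 4=1
i=0  r:6+0->6  c:2·1+0->2
col: 1 vs 2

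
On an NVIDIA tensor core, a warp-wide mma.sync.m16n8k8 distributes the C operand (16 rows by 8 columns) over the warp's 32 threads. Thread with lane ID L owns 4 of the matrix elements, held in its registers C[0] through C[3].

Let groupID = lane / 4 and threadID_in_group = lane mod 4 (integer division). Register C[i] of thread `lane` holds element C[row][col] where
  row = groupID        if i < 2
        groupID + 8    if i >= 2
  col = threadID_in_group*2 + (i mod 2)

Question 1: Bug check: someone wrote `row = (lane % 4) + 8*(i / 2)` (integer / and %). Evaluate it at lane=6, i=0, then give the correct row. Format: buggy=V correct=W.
buggy=2 correct=1

`(lane % 4) + 8*(i / 2)`[6,0]⇒2
L=6⇒gr=6>>2=1, th=6&3=2
[0]⇒row 1+0=1  col 2·2+0=4
row: 2 vs 1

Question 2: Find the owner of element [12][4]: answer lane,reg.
r: 12->gid=4,r8=1  c: 4->tid=2,i&1=0
L=4*4+2=18  i=1*2+0=2

18,2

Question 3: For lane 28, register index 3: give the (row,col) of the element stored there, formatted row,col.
15,1

28: g=7,t=0
[3] (7+8,0*2+1) = (15,1)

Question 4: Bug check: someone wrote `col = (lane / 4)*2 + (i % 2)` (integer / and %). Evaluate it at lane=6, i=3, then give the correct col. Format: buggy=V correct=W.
buggy=3 correct=5

`(lane / 4)*2 + (i % 2)`[6,3]→3
L=6→G=6>>2=1, T=6&3=2
[3]→row 1+8=9  col 2·2+1=5
col: 3 vs 5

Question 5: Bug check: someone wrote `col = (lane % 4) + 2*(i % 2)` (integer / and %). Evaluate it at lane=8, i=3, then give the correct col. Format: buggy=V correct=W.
buggy=2 correct=1

`(lane % 4) + 2*(i % 2)`[8,3]->2
lane 8: g=2 (8/4), t=0 (8%4)
i=3: r=2+8=10, c=0*2+1=1
col: 2 vs 1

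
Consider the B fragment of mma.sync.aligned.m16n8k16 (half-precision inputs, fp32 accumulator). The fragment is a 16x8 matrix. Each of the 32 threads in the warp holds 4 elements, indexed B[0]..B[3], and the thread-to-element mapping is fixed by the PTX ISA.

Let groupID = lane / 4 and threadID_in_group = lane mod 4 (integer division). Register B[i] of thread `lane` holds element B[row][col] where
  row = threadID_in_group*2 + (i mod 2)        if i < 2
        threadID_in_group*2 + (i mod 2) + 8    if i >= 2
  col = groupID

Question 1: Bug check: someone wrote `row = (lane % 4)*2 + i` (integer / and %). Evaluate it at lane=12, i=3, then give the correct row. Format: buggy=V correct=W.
`(lane % 4)*2 + i`[12,3]=>3
12: grp=3,tig=0
[3] (0*2+1+8,3) = (9,3)
row: 3 vs 9

buggy=3 correct=9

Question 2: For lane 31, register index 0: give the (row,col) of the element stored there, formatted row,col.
lane 31->31/4=7, 31 mod 4=3
i=0  r:2·3+0+0->6  c:7

6,7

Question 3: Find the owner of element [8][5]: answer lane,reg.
20,2

c=5→G=5  r=8→rhi=1,T=0,p=0
L=5*4+0=20  i=1*2+0=2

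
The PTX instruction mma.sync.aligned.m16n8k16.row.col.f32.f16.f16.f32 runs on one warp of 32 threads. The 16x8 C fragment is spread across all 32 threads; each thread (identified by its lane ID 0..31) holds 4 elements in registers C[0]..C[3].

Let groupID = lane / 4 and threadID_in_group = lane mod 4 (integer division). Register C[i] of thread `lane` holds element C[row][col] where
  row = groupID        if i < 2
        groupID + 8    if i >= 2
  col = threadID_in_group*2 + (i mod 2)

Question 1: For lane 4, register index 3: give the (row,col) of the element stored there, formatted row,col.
L=4⇒gr=4>>2=1, th=4&3=0
[3]⇒row 1+8=9  col 0·2+1=1

9,1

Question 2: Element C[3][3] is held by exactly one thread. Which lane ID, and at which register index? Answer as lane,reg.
r=3->g=3,rb=0  c=3->t=1,b0=1
L=3*4+1=13  i=0*2+1=1

13,1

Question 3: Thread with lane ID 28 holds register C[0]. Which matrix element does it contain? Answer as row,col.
28: G=7,T=0
[0] (7+0,0*2+0) = (7,0)

7,0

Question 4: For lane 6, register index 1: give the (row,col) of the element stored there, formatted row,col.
lane 6=>6/4=1, 6 mod 4=2
i=1  r:1+0=>1  c:2·2+1=>5

1,5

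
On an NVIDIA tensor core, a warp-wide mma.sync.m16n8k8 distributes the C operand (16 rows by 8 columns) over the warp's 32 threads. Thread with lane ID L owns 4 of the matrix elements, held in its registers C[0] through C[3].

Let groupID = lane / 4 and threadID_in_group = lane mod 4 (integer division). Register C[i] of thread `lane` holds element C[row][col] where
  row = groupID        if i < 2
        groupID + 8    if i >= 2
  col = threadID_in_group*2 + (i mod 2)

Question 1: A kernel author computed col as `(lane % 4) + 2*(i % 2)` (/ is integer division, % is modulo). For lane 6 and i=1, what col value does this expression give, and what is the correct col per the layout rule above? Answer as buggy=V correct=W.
`(lane % 4) + 2*(i % 2)`[6,1]⇒4
lane 6⇒6/4=1, 6 mod 4=2
i=1  r:1+0⇒1  c:2·2+1⇒5
col: 4 vs 5

buggy=4 correct=5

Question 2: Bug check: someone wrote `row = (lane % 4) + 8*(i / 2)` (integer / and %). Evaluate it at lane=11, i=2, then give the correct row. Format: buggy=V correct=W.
buggy=11 correct=10

`(lane % 4) + 8*(i / 2)`[11,2]=>11
L=11=>grp=11>>2=2, tig=11&3=3
[2]=>row 2+8=10  col 3·2+0=6
row: 11 vs 10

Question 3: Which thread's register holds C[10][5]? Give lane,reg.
r=10->g=2,rb=1  c=5->t=2,b0=1
L=2*4+2=10  i=1*2+1=3

10,3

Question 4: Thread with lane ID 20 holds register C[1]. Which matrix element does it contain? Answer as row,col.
20: G=5,T=0
[1] (5+0,0*2+1) = (5,1)

5,1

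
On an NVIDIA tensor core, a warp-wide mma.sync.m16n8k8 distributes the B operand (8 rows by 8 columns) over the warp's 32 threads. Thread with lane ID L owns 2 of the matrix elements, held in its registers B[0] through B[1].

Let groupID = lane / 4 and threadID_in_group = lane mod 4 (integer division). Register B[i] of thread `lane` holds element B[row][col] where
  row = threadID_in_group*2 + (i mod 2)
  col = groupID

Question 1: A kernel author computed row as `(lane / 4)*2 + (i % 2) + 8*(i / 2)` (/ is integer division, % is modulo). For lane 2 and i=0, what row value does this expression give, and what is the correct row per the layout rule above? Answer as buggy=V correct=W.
`(lane / 4)*2 + (i % 2) + 8*(i / 2)`[2,0]⇒0
lane 2: gr=0 (2/4), th=2 (2%4)
i=0: r=2*2+0=4, c=gr=0
row: 0 vs 4

buggy=0 correct=4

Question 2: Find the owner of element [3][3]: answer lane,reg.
c=3⇒gr=3  r=3⇒th=1,odd=1
L=3*4+1=13  i=1=1

13,1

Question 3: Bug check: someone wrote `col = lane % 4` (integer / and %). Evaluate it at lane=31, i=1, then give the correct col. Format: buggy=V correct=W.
buggy=3 correct=7

`lane % 4`[31,1]→3
lane 31: G=7 (31/4), T=3 (31%4)
i=1: r=3*2+1=7, c=G=7
col: 3 vs 7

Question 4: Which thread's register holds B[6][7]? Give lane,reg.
c=7->g=7  r=6->t=3,b0=0
L=7*4+3=31  i=0=0

31,0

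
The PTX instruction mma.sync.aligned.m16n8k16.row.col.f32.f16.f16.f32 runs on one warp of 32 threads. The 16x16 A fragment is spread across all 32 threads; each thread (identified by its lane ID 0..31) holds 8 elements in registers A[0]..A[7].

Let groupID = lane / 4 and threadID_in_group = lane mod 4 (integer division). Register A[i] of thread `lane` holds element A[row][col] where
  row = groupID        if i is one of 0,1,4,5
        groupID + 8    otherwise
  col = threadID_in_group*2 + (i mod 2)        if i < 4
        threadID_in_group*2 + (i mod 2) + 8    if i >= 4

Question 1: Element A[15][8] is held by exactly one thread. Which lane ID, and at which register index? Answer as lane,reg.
28,6

r=15→G=7,rhi=1  c=8→chi=1,T=0,p=0
L=7*4+0=28  i=1*4+1*2+0=6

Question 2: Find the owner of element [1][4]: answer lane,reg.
r: 1->gid=1,r8=0  c: 4->c8=0,tid=2,i&1=0
L=1*4+2=6  i=0*4+0*2+0=0

6,0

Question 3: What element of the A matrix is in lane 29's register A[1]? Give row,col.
7,3

L=29->g=29>>2=7, t=29&3=1
[1]->row 7+0=7  col 1·2+1+0=3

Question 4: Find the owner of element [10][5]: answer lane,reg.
r=10⇒gr=2,Rb=1  c=5⇒Cb=0,th=2,odd=1
L=2*4+2=10  i=0*4+1*2+1=3

10,3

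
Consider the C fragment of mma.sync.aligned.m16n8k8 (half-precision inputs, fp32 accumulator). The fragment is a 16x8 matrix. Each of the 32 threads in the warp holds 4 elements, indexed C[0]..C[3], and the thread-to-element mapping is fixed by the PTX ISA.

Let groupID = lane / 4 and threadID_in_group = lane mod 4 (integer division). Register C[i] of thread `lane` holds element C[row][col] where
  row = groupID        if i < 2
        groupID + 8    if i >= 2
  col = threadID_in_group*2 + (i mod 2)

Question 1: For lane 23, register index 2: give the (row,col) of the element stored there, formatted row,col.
13,6

L=23=>grp=23>>2=5, tig=23&3=3
[2]=>row 5+8=13  col 3·2+0=6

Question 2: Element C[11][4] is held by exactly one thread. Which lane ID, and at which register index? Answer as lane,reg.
14,2

r:11=>grp=3,rB=1  c:4=>tig=2,lo=0
L=3*4+2=14  i=1*2+0=2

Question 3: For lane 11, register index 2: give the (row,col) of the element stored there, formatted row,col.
10,6

11: gid=2,tid=3
[2] (2+8,3*2+0) = (10,6)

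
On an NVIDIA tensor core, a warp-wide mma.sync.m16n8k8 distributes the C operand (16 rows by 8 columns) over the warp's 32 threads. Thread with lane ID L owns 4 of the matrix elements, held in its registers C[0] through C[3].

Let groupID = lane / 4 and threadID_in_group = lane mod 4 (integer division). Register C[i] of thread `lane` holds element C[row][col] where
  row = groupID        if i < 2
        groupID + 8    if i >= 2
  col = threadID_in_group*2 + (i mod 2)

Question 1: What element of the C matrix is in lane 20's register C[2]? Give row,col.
13,0

20: gr=5,th=0
[2] (5+8,0*2+0) = (13,0)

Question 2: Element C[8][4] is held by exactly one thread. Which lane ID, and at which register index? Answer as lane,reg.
r=8->g=0,rb=1  c=4->t=2,b0=0
L=0*4+2=2  i=1*2+0=2

2,2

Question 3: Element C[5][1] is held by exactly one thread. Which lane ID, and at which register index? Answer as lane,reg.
r: 5->gid=5,r8=0  c: 1->tid=0,i&1=1
L=5*4+0=20  i=0*2+1=1

20,1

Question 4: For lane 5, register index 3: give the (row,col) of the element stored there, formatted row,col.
lane 5⇒5/4=1, 5 mod 4=1
i=3  r:1+8⇒9  c:2·1+1⇒3

9,3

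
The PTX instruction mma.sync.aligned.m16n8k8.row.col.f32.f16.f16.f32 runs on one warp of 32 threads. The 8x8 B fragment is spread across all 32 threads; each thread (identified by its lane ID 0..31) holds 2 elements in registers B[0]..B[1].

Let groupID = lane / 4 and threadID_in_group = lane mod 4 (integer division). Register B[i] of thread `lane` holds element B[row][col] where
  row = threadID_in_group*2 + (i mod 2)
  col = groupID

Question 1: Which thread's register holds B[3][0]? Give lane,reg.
1,1

c: 0->gid=0  r: 3->tid=1,i&1=1
L=0*4+1=1  i=1=1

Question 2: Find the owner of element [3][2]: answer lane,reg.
9,1

c=2→G=2  r=3→T=1,p=1
L=2*4+1=9  i=1=1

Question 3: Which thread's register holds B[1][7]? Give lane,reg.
c=7->g=7  r=1->t=0,b0=1
L=7*4+0=28  i=1=1

28,1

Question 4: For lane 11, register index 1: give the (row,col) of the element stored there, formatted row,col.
7,2

lane 11: g=2 (11/4), t=3 (11%4)
i=1: r=3*2+1=7, c=g=2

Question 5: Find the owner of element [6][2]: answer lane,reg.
11,0

c=2⇒gr=2  r=6⇒th=3,odd=0
L=2*4+3=11  i=0=0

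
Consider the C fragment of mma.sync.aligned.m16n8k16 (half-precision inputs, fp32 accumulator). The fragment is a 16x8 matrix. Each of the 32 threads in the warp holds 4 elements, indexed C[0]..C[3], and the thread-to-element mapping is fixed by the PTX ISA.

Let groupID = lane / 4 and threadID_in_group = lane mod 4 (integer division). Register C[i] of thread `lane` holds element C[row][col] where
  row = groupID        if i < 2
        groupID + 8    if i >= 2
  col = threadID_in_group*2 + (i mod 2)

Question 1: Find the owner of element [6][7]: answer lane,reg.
27,1

r=6→G=6,rhi=0  c=7→T=3,p=1
L=6*4+3=27  i=0*2+1=1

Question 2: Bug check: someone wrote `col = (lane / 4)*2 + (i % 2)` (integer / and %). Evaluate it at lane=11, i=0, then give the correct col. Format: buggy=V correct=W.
buggy=4 correct=6

`(lane / 4)*2 + (i % 2)`[11,0]⇒4
L=11⇒gr=11>>2=2, th=11&3=3
[0]⇒row 2+0=2  col 3·2+0=6
col: 4 vs 6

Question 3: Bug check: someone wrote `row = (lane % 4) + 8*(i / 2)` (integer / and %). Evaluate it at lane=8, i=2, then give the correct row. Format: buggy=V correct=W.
`(lane % 4) + 8*(i / 2)`[8,2]→8
lane 8: G=2 (8/4), T=0 (8%4)
i=2: r=2+8=10, c=0*2+0=0
row: 8 vs 10

buggy=8 correct=10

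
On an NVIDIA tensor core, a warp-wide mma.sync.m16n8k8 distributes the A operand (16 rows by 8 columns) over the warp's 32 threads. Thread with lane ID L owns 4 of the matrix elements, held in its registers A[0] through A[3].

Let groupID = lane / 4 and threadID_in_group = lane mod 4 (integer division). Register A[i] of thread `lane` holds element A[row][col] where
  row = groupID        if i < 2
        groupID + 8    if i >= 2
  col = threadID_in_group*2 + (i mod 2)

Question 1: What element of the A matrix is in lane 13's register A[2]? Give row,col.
13: g=3,t=1
[2] (3+8,1*2+0) = (11,2)

11,2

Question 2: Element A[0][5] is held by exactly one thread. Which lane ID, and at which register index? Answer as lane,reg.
r=0⇒gr=0,Rb=0  c=5⇒th=2,odd=1
L=0*4+2=2  i=0*2+1=1

2,1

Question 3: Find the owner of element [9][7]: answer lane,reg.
r=9->g=1,rb=1  c=7->t=3,b0=1
L=1*4+3=7  i=1*2+1=3

7,3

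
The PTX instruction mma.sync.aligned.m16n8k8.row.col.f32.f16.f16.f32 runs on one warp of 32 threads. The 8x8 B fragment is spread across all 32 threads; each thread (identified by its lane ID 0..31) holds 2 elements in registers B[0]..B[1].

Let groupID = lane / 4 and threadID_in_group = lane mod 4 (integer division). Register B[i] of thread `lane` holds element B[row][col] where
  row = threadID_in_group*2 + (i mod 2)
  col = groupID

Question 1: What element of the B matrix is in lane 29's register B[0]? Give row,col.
29: gid=7,tid=1
[0] (1*2+0,7) = (2,7)

2,7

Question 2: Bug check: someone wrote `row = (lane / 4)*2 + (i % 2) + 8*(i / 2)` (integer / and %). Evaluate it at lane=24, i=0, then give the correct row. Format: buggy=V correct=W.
`(lane / 4)*2 + (i % 2) + 8*(i / 2)`[24,0]→12
L=24→G=24>>2=6, T=24&3=0
[0]→row 0·2+0=0  col G=6
row: 12 vs 0

buggy=12 correct=0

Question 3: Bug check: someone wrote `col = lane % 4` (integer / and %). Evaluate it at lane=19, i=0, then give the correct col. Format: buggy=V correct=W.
buggy=3 correct=4

`lane % 4`[19,0]⇒3
19: gr=4,th=3
[0] (3*2+0,4) = (6,4)
col: 3 vs 4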